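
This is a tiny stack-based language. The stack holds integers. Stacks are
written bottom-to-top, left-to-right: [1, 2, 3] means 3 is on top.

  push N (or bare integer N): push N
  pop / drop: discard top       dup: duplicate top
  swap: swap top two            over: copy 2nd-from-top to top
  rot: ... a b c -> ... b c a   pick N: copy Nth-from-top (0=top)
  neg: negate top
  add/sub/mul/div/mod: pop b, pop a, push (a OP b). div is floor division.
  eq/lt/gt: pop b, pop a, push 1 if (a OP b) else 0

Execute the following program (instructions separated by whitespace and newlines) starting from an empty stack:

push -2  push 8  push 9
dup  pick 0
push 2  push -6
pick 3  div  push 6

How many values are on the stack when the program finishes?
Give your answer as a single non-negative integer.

After 'push -2': stack = [-2] (depth 1)
After 'push 8': stack = [-2, 8] (depth 2)
After 'push 9': stack = [-2, 8, 9] (depth 3)
After 'dup': stack = [-2, 8, 9, 9] (depth 4)
After 'pick 0': stack = [-2, 8, 9, 9, 9] (depth 5)
After 'push 2': stack = [-2, 8, 9, 9, 9, 2] (depth 6)
After 'push -6': stack = [-2, 8, 9, 9, 9, 2, -6] (depth 7)
After 'pick 3': stack = [-2, 8, 9, 9, 9, 2, -6, 9] (depth 8)
After 'div': stack = [-2, 8, 9, 9, 9, 2, -1] (depth 7)
After 'push 6': stack = [-2, 8, 9, 9, 9, 2, -1, 6] (depth 8)

Answer: 8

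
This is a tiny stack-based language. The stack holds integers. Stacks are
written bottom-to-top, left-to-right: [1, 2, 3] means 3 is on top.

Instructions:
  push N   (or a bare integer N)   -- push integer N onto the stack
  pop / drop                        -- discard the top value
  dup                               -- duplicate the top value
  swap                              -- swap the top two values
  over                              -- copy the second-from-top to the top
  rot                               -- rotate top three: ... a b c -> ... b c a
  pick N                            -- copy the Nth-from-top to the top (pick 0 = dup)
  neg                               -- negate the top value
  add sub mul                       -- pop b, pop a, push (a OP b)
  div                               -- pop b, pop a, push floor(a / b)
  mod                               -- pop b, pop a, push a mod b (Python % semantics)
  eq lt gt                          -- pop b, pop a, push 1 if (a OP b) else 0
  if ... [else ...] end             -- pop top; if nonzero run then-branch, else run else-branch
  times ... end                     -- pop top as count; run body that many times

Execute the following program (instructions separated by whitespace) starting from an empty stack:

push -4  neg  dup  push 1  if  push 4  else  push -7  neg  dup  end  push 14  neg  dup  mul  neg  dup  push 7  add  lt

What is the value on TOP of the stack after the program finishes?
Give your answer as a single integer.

After 'push -4': [-4]
After 'neg': [4]
After 'dup': [4, 4]
After 'push 1': [4, 4, 1]
After 'if': [4, 4]
After 'push 4': [4, 4, 4]
After 'push 14': [4, 4, 4, 14]
After 'neg': [4, 4, 4, -14]
After 'dup': [4, 4, 4, -14, -14]
After 'mul': [4, 4, 4, 196]
After 'neg': [4, 4, 4, -196]
After 'dup': [4, 4, 4, -196, -196]
After 'push 7': [4, 4, 4, -196, -196, 7]
After 'add': [4, 4, 4, -196, -189]
After 'lt': [4, 4, 4, 1]

Answer: 1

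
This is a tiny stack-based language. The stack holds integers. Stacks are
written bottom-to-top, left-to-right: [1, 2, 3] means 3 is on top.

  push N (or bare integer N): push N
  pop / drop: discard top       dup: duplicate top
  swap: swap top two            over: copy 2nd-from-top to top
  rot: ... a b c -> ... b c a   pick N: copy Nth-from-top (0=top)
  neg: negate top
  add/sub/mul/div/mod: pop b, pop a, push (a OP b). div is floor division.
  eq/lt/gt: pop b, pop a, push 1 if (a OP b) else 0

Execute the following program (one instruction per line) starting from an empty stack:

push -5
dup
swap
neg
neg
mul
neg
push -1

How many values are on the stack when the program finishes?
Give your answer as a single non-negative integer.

Answer: 2

Derivation:
After 'push -5': stack = [-5] (depth 1)
After 'dup': stack = [-5, -5] (depth 2)
After 'swap': stack = [-5, -5] (depth 2)
After 'neg': stack = [-5, 5] (depth 2)
After 'neg': stack = [-5, -5] (depth 2)
After 'mul': stack = [25] (depth 1)
After 'neg': stack = [-25] (depth 1)
After 'push -1': stack = [-25, -1] (depth 2)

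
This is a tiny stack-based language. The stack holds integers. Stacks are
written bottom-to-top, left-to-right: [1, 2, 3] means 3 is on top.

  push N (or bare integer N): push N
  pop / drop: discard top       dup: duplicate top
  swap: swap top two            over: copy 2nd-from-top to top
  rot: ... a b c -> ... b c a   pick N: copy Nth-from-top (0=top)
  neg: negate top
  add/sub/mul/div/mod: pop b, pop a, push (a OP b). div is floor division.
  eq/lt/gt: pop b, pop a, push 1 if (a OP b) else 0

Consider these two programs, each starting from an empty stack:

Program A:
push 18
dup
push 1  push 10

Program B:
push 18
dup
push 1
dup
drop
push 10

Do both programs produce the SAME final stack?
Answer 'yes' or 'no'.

Program A trace:
  After 'push 18': [18]
  After 'dup': [18, 18]
  After 'push 1': [18, 18, 1]
  After 'push 10': [18, 18, 1, 10]
Program A final stack: [18, 18, 1, 10]

Program B trace:
  After 'push 18': [18]
  After 'dup': [18, 18]
  After 'push 1': [18, 18, 1]
  After 'dup': [18, 18, 1, 1]
  After 'drop': [18, 18, 1]
  After 'push 10': [18, 18, 1, 10]
Program B final stack: [18, 18, 1, 10]
Same: yes

Answer: yes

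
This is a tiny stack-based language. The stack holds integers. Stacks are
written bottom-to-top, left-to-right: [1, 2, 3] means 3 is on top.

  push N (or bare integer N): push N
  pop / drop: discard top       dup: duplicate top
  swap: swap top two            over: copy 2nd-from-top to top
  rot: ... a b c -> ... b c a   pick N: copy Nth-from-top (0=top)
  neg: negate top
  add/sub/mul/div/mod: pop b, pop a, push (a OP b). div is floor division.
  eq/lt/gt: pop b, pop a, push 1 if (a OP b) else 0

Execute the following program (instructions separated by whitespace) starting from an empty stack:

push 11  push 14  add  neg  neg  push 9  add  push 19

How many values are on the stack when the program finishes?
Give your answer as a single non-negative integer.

Answer: 2

Derivation:
After 'push 11': stack = [11] (depth 1)
After 'push 14': stack = [11, 14] (depth 2)
After 'add': stack = [25] (depth 1)
After 'neg': stack = [-25] (depth 1)
After 'neg': stack = [25] (depth 1)
After 'push 9': stack = [25, 9] (depth 2)
After 'add': stack = [34] (depth 1)
After 'push 19': stack = [34, 19] (depth 2)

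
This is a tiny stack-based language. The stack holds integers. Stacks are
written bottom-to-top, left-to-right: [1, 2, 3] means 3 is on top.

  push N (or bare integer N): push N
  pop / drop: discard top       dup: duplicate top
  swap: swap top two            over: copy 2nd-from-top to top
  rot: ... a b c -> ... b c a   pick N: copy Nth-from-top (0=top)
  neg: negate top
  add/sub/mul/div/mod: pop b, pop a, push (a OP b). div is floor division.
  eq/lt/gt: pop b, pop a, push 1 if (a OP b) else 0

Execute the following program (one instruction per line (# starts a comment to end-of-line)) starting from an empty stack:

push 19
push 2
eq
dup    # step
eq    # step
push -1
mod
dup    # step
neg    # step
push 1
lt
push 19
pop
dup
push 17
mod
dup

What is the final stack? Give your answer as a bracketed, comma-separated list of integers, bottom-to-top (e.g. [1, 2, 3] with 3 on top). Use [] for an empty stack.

Answer: [0, 1, 1, 1]

Derivation:
After 'push 19': [19]
After 'push 2': [19, 2]
After 'eq': [0]
After 'dup': [0, 0]
After 'eq': [1]
After 'push -1': [1, -1]
After 'mod': [0]
After 'dup': [0, 0]
After 'neg': [0, 0]
After 'push 1': [0, 0, 1]
After 'lt': [0, 1]
After 'push 19': [0, 1, 19]
After 'pop': [0, 1]
After 'dup': [0, 1, 1]
After 'push 17': [0, 1, 1, 17]
After 'mod': [0, 1, 1]
After 'dup': [0, 1, 1, 1]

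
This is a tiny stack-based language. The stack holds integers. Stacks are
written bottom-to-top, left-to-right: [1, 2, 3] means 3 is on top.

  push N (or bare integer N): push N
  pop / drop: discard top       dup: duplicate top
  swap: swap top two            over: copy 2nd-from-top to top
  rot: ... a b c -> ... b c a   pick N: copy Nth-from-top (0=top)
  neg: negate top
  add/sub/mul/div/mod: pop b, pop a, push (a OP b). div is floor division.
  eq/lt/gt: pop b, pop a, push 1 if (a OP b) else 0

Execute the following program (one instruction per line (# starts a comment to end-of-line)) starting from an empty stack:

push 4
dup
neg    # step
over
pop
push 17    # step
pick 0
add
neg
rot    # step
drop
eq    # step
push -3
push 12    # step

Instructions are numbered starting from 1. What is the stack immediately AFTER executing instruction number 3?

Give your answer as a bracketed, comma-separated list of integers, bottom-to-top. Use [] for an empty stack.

Answer: [4, -4]

Derivation:
Step 1 ('push 4'): [4]
Step 2 ('dup'): [4, 4]
Step 3 ('neg'): [4, -4]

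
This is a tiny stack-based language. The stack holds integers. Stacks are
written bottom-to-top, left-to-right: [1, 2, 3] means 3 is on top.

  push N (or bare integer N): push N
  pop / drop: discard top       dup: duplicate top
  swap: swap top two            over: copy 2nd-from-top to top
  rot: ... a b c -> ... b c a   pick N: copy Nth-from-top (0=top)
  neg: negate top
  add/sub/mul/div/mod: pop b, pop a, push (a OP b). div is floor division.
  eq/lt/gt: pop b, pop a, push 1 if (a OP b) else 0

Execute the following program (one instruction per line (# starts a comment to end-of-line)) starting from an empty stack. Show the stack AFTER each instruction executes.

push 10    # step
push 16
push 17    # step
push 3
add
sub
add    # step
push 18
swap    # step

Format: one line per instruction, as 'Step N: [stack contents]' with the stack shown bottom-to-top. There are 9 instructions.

Step 1: [10]
Step 2: [10, 16]
Step 3: [10, 16, 17]
Step 4: [10, 16, 17, 3]
Step 5: [10, 16, 20]
Step 6: [10, -4]
Step 7: [6]
Step 8: [6, 18]
Step 9: [18, 6]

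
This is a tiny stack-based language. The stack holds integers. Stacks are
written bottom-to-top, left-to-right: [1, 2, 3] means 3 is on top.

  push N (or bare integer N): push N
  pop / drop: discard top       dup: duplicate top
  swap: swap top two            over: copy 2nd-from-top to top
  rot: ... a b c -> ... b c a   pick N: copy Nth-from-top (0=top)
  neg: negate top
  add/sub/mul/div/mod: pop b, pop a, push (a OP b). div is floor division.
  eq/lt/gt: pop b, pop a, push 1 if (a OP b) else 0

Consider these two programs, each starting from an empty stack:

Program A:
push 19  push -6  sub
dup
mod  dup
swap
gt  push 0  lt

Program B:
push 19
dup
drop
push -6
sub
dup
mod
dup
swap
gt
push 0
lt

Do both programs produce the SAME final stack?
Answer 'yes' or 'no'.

Program A trace:
  After 'push 19': [19]
  After 'push -6': [19, -6]
  After 'sub': [25]
  After 'dup': [25, 25]
  After 'mod': [0]
  After 'dup': [0, 0]
  After 'swap': [0, 0]
  After 'gt': [0]
  After 'push 0': [0, 0]
  After 'lt': [0]
Program A final stack: [0]

Program B trace:
  After 'push 19': [19]
  After 'dup': [19, 19]
  After 'drop': [19]
  After 'push -6': [19, -6]
  After 'sub': [25]
  After 'dup': [25, 25]
  After 'mod': [0]
  After 'dup': [0, 0]
  After 'swap': [0, 0]
  After 'gt': [0]
  After 'push 0': [0, 0]
  After 'lt': [0]
Program B final stack: [0]
Same: yes

Answer: yes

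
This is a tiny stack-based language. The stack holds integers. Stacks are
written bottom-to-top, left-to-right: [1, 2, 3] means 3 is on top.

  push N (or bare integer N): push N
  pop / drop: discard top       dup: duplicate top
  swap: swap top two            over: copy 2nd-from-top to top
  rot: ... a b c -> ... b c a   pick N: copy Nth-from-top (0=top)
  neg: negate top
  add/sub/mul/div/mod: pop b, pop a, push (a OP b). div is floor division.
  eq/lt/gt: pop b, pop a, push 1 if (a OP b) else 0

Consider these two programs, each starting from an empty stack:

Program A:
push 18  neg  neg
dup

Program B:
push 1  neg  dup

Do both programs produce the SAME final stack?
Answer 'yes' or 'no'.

Program A trace:
  After 'push 18': [18]
  After 'neg': [-18]
  After 'neg': [18]
  After 'dup': [18, 18]
Program A final stack: [18, 18]

Program B trace:
  After 'push 1': [1]
  After 'neg': [-1]
  After 'dup': [-1, -1]
Program B final stack: [-1, -1]
Same: no

Answer: no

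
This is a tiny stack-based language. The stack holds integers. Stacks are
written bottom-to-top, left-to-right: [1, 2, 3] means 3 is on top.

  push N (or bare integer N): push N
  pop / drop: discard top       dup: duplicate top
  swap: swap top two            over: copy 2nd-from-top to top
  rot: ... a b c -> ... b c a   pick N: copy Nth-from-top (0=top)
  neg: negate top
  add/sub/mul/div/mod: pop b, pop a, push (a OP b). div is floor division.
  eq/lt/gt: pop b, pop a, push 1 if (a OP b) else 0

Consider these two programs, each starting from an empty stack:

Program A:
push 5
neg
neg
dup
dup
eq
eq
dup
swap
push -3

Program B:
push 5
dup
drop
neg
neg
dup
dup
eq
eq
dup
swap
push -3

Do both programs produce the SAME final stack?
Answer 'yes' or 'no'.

Program A trace:
  After 'push 5': [5]
  After 'neg': [-5]
  After 'neg': [5]
  After 'dup': [5, 5]
  After 'dup': [5, 5, 5]
  After 'eq': [5, 1]
  After 'eq': [0]
  After 'dup': [0, 0]
  After 'swap': [0, 0]
  After 'push -3': [0, 0, -3]
Program A final stack: [0, 0, -3]

Program B trace:
  After 'push 5': [5]
  After 'dup': [5, 5]
  After 'drop': [5]
  After 'neg': [-5]
  After 'neg': [5]
  After 'dup': [5, 5]
  After 'dup': [5, 5, 5]
  After 'eq': [5, 1]
  After 'eq': [0]
  After 'dup': [0, 0]
  After 'swap': [0, 0]
  After 'push -3': [0, 0, -3]
Program B final stack: [0, 0, -3]
Same: yes

Answer: yes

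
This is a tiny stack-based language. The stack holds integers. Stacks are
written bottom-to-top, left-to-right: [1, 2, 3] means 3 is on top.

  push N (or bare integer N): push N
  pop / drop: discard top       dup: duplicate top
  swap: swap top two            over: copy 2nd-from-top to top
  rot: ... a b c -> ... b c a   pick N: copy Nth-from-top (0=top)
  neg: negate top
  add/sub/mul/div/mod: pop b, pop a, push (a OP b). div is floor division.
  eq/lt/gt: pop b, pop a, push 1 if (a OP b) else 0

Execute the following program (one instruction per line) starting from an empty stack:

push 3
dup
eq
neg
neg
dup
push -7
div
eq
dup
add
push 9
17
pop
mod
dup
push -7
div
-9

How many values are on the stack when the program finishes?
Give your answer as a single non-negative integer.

After 'push 3': stack = [3] (depth 1)
After 'dup': stack = [3, 3] (depth 2)
After 'eq': stack = [1] (depth 1)
After 'neg': stack = [-1] (depth 1)
After 'neg': stack = [1] (depth 1)
After 'dup': stack = [1, 1] (depth 2)
After 'push -7': stack = [1, 1, -7] (depth 3)
After 'div': stack = [1, -1] (depth 2)
After 'eq': stack = [0] (depth 1)
After 'dup': stack = [0, 0] (depth 2)
After 'add': stack = [0] (depth 1)
After 'push 9': stack = [0, 9] (depth 2)
After 'push 17': stack = [0, 9, 17] (depth 3)
After 'pop': stack = [0, 9] (depth 2)
After 'mod': stack = [0] (depth 1)
After 'dup': stack = [0, 0] (depth 2)
After 'push -7': stack = [0, 0, -7] (depth 3)
After 'div': stack = [0, 0] (depth 2)
After 'push -9': stack = [0, 0, -9] (depth 3)

Answer: 3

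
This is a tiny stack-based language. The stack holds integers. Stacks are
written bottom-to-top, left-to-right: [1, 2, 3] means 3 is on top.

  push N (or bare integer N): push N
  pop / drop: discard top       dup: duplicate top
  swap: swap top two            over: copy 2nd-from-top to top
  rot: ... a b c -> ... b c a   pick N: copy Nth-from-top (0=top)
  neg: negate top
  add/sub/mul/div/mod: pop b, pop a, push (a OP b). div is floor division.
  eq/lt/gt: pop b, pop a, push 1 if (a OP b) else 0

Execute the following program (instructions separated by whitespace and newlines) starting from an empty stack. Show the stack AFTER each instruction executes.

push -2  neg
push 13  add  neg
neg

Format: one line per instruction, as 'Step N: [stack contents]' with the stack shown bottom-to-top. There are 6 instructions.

Step 1: [-2]
Step 2: [2]
Step 3: [2, 13]
Step 4: [15]
Step 5: [-15]
Step 6: [15]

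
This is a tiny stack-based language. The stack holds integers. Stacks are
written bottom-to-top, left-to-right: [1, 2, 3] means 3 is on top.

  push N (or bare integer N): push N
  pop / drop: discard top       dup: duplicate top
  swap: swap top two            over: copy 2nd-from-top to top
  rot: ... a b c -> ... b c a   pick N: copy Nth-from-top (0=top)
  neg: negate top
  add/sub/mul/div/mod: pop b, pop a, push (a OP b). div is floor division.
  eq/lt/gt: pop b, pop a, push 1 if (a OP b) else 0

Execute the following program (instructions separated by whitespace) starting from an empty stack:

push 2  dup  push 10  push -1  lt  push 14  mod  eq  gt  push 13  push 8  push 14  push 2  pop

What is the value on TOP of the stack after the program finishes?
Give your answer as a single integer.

Answer: 14

Derivation:
After 'push 2': [2]
After 'dup': [2, 2]
After 'push 10': [2, 2, 10]
After 'push -1': [2, 2, 10, -1]
After 'lt': [2, 2, 0]
After 'push 14': [2, 2, 0, 14]
After 'mod': [2, 2, 0]
After 'eq': [2, 0]
After 'gt': [1]
After 'push 13': [1, 13]
After 'push 8': [1, 13, 8]
After 'push 14': [1, 13, 8, 14]
After 'push 2': [1, 13, 8, 14, 2]
After 'pop': [1, 13, 8, 14]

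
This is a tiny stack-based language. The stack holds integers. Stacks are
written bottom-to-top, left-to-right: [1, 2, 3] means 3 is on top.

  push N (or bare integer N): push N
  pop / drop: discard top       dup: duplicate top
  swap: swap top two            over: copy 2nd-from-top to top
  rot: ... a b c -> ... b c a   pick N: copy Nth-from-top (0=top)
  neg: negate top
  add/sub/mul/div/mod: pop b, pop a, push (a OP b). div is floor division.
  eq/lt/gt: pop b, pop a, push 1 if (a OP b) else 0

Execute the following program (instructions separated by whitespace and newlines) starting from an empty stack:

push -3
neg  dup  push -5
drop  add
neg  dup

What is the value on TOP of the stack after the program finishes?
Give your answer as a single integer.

After 'push -3': [-3]
After 'neg': [3]
After 'dup': [3, 3]
After 'push -5': [3, 3, -5]
After 'drop': [3, 3]
After 'add': [6]
After 'neg': [-6]
After 'dup': [-6, -6]

Answer: -6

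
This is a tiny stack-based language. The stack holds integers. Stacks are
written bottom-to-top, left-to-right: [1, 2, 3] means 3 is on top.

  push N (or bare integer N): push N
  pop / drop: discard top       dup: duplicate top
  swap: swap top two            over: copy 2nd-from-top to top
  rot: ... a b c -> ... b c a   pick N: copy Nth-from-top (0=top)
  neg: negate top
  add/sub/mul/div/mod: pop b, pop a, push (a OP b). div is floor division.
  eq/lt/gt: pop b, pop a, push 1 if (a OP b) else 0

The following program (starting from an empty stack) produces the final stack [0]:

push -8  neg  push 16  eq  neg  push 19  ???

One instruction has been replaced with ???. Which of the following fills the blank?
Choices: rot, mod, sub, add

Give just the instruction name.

Answer: mod

Derivation:
Stack before ???: [0, 19]
Stack after ???:  [0]
Checking each choice:
  rot: stack underflow (need 3, have 2)
  mod: MATCH
  sub: produces [-19]
  add: produces [19]


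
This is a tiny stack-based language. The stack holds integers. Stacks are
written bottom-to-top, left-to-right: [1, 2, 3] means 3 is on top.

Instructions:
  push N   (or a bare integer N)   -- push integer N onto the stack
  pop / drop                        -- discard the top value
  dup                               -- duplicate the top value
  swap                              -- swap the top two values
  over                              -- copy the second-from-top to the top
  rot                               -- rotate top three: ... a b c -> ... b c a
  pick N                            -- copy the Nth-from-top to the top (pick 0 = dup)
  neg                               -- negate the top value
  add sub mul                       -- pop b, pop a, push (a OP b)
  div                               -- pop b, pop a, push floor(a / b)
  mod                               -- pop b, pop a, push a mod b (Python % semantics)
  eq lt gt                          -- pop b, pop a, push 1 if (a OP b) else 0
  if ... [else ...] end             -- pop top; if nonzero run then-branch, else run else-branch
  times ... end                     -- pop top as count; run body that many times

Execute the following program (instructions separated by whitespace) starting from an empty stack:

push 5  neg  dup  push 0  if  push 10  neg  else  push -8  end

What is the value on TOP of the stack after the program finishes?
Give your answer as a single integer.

Answer: -8

Derivation:
After 'push 5': [5]
After 'neg': [-5]
After 'dup': [-5, -5]
After 'push 0': [-5, -5, 0]
After 'if': [-5, -5]
After 'push -8': [-5, -5, -8]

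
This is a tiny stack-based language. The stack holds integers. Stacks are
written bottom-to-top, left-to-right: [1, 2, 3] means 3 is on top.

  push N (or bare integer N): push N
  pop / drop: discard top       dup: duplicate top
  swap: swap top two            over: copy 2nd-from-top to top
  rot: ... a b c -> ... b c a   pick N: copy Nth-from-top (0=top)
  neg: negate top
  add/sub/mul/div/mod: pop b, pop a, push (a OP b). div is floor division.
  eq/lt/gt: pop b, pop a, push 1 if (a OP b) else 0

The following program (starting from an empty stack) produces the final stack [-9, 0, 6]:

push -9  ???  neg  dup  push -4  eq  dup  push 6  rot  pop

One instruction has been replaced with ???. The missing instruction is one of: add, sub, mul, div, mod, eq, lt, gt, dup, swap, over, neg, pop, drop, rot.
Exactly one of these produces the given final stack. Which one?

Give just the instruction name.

Stack before ???: [-9]
Stack after ???:  [9]
The instruction that transforms [-9] -> [9] is: neg

Answer: neg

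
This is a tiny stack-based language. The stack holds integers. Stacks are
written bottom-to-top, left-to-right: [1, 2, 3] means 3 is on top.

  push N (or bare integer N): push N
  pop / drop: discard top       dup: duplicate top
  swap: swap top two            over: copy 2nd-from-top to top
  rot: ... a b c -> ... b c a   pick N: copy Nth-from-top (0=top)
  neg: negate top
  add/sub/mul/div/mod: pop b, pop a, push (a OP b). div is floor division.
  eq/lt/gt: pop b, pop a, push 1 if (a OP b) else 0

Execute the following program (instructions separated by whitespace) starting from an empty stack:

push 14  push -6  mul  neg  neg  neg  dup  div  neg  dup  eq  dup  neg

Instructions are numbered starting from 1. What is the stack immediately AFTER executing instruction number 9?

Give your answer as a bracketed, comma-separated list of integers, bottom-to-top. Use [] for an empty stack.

Step 1 ('push 14'): [14]
Step 2 ('push -6'): [14, -6]
Step 3 ('mul'): [-84]
Step 4 ('neg'): [84]
Step 5 ('neg'): [-84]
Step 6 ('neg'): [84]
Step 7 ('dup'): [84, 84]
Step 8 ('div'): [1]
Step 9 ('neg'): [-1]

Answer: [-1]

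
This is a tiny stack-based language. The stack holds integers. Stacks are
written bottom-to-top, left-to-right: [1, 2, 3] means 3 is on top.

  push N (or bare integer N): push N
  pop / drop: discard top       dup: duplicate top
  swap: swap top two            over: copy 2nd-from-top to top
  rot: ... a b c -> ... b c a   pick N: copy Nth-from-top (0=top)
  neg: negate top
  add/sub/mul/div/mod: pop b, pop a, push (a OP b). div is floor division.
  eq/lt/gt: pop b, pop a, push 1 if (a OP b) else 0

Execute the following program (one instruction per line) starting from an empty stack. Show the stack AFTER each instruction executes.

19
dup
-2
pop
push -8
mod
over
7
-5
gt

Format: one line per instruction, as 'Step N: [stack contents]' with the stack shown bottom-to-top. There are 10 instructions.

Step 1: [19]
Step 2: [19, 19]
Step 3: [19, 19, -2]
Step 4: [19, 19]
Step 5: [19, 19, -8]
Step 6: [19, -5]
Step 7: [19, -5, 19]
Step 8: [19, -5, 19, 7]
Step 9: [19, -5, 19, 7, -5]
Step 10: [19, -5, 19, 1]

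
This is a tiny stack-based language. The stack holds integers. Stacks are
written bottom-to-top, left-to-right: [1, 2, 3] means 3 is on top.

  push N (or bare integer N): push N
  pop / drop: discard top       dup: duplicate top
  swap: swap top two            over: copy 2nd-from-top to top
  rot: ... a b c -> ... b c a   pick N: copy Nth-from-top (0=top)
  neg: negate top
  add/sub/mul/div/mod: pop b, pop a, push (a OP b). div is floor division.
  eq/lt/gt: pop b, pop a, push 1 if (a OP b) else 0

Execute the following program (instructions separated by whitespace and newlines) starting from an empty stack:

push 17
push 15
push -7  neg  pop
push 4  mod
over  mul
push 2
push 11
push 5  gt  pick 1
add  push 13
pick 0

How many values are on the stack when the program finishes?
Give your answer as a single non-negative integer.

Answer: 6

Derivation:
After 'push 17': stack = [17] (depth 1)
After 'push 15': stack = [17, 15] (depth 2)
After 'push -7': stack = [17, 15, -7] (depth 3)
After 'neg': stack = [17, 15, 7] (depth 3)
After 'pop': stack = [17, 15] (depth 2)
After 'push 4': stack = [17, 15, 4] (depth 3)
After 'mod': stack = [17, 3] (depth 2)
After 'over': stack = [17, 3, 17] (depth 3)
After 'mul': stack = [17, 51] (depth 2)
After 'push 2': stack = [17, 51, 2] (depth 3)
After 'push 11': stack = [17, 51, 2, 11] (depth 4)
After 'push 5': stack = [17, 51, 2, 11, 5] (depth 5)
After 'gt': stack = [17, 51, 2, 1] (depth 4)
After 'pick 1': stack = [17, 51, 2, 1, 2] (depth 5)
After 'add': stack = [17, 51, 2, 3] (depth 4)
After 'push 13': stack = [17, 51, 2, 3, 13] (depth 5)
After 'pick 0': stack = [17, 51, 2, 3, 13, 13] (depth 6)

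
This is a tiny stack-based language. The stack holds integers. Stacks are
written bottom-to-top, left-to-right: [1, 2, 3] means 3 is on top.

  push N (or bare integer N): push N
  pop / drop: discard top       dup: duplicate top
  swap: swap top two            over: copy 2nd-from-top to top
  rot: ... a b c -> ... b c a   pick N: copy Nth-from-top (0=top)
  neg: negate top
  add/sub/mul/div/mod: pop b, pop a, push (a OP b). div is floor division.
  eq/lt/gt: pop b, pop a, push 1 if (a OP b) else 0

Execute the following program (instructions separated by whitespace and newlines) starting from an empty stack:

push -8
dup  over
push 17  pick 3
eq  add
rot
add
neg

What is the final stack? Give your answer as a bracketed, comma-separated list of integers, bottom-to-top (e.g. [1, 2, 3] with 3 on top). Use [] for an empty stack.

After 'push -8': [-8]
After 'dup': [-8, -8]
After 'over': [-8, -8, -8]
After 'push 17': [-8, -8, -8, 17]
After 'pick 3': [-8, -8, -8, 17, -8]
After 'eq': [-8, -8, -8, 0]
After 'add': [-8, -8, -8]
After 'rot': [-8, -8, -8]
After 'add': [-8, -16]
After 'neg': [-8, 16]

Answer: [-8, 16]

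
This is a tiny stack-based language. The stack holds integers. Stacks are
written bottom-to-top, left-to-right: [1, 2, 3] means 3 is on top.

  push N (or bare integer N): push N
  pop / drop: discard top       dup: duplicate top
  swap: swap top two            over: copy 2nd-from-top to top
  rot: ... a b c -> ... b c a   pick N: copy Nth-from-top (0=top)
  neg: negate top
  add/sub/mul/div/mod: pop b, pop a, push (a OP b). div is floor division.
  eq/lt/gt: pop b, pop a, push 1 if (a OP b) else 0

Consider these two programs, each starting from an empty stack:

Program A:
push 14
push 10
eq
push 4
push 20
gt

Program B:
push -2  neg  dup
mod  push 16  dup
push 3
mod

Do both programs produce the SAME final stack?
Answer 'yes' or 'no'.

Program A trace:
  After 'push 14': [14]
  After 'push 10': [14, 10]
  After 'eq': [0]
  After 'push 4': [0, 4]
  After 'push 20': [0, 4, 20]
  After 'gt': [0, 0]
Program A final stack: [0, 0]

Program B trace:
  After 'push -2': [-2]
  After 'neg': [2]
  After 'dup': [2, 2]
  After 'mod': [0]
  After 'push 16': [0, 16]
  After 'dup': [0, 16, 16]
  After 'push 3': [0, 16, 16, 3]
  After 'mod': [0, 16, 1]
Program B final stack: [0, 16, 1]
Same: no

Answer: no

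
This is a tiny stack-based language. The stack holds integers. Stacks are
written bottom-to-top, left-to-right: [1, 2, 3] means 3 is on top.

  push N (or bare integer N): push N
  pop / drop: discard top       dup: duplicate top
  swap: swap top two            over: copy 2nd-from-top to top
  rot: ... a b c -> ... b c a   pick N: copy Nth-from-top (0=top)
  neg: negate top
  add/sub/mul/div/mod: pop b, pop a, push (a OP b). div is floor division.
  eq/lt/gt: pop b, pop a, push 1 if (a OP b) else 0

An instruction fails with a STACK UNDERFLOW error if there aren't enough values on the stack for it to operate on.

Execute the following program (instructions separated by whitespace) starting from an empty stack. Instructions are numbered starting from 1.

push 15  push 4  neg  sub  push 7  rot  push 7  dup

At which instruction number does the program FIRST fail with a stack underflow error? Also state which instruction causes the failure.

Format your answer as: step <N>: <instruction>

Step 1 ('push 15'): stack = [15], depth = 1
Step 2 ('push 4'): stack = [15, 4], depth = 2
Step 3 ('neg'): stack = [15, -4], depth = 2
Step 4 ('sub'): stack = [19], depth = 1
Step 5 ('push 7'): stack = [19, 7], depth = 2
Step 6 ('rot'): needs 3 value(s) but depth is 2 — STACK UNDERFLOW

Answer: step 6: rot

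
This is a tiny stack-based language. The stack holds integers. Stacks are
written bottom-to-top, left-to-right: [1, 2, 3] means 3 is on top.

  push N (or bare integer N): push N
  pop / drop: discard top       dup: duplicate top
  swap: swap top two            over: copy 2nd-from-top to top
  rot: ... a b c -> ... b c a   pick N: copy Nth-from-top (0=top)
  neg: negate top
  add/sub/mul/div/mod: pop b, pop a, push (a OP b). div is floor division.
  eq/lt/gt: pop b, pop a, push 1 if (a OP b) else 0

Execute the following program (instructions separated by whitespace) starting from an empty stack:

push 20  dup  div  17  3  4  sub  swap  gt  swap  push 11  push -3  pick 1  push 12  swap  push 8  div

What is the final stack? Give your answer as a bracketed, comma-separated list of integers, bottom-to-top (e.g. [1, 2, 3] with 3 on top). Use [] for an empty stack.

After 'push 20': [20]
After 'dup': [20, 20]
After 'div': [1]
After 'push 17': [1, 17]
After 'push 3': [1, 17, 3]
After 'push 4': [1, 17, 3, 4]
After 'sub': [1, 17, -1]
After 'swap': [1, -1, 17]
After 'gt': [1, 0]
After 'swap': [0, 1]
After 'push 11': [0, 1, 11]
After 'push -3': [0, 1, 11, -3]
After 'pick 1': [0, 1, 11, -3, 11]
After 'push 12': [0, 1, 11, -3, 11, 12]
After 'swap': [0, 1, 11, -3, 12, 11]
After 'push 8': [0, 1, 11, -3, 12, 11, 8]
After 'div': [0, 1, 11, -3, 12, 1]

Answer: [0, 1, 11, -3, 12, 1]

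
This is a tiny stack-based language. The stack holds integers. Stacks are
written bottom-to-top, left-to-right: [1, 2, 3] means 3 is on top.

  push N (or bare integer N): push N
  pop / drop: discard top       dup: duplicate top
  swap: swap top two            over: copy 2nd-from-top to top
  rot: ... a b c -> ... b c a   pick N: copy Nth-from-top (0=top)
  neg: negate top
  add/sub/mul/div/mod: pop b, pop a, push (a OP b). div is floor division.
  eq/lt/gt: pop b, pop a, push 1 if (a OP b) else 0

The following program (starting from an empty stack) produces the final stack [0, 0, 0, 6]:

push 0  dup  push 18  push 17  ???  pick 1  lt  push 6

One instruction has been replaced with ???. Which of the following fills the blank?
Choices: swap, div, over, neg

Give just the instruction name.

Stack before ???: [0, 0, 18, 17]
Stack after ???:  [0, 0, 1]
Checking each choice:
  swap: produces [0, 0, 17, 0, 6]
  div: MATCH
  over: produces [0, 0, 18, 17, 0, 6]
  neg: produces [0, 0, 18, 1, 6]


Answer: div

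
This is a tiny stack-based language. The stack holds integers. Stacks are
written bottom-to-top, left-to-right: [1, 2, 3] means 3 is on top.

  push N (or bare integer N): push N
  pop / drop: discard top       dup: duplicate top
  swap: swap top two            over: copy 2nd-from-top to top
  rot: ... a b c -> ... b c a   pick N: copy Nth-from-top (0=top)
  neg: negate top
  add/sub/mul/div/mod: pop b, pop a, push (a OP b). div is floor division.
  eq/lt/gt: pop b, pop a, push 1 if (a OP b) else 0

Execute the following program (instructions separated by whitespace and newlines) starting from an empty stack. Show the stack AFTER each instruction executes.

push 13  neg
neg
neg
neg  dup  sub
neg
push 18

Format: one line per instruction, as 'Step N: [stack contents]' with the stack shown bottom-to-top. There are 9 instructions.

Step 1: [13]
Step 2: [-13]
Step 3: [13]
Step 4: [-13]
Step 5: [13]
Step 6: [13, 13]
Step 7: [0]
Step 8: [0]
Step 9: [0, 18]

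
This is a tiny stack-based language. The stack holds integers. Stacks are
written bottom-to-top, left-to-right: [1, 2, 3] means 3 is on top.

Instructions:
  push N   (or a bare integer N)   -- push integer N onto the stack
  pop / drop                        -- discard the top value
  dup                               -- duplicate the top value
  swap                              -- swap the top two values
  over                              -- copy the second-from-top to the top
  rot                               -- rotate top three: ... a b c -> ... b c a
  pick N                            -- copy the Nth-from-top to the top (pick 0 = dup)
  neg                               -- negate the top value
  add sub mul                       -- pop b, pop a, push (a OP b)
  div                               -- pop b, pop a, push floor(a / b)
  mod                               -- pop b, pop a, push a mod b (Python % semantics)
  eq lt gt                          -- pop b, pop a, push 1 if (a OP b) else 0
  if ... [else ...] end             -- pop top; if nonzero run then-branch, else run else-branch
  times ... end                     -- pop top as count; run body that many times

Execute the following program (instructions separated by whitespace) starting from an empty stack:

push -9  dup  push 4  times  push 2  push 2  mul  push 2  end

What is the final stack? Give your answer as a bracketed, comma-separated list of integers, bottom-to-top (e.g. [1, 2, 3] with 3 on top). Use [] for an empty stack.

Answer: [-9, -9, 4, 2, 4, 2, 4, 2, 4, 2]

Derivation:
After 'push -9': [-9]
After 'dup': [-9, -9]
After 'push 4': [-9, -9, 4]
After 'times': [-9, -9]
After 'push 2': [-9, -9, 2]
After 'push 2': [-9, -9, 2, 2]
After 'mul': [-9, -9, 4]
After 'push 2': [-9, -9, 4, 2]
After 'push 2': [-9, -9, 4, 2, 2]
After 'push 2': [-9, -9, 4, 2, 2, 2]
After 'mul': [-9, -9, 4, 2, 4]
After 'push 2': [-9, -9, 4, 2, 4, 2]
After 'push 2': [-9, -9, 4, 2, 4, 2, 2]
After 'push 2': [-9, -9, 4, 2, 4, 2, 2, 2]
After 'mul': [-9, -9, 4, 2, 4, 2, 4]
After 'push 2': [-9, -9, 4, 2, 4, 2, 4, 2]
After 'push 2': [-9, -9, 4, 2, 4, 2, 4, 2, 2]
After 'push 2': [-9, -9, 4, 2, 4, 2, 4, 2, 2, 2]
After 'mul': [-9, -9, 4, 2, 4, 2, 4, 2, 4]
After 'push 2': [-9, -9, 4, 2, 4, 2, 4, 2, 4, 2]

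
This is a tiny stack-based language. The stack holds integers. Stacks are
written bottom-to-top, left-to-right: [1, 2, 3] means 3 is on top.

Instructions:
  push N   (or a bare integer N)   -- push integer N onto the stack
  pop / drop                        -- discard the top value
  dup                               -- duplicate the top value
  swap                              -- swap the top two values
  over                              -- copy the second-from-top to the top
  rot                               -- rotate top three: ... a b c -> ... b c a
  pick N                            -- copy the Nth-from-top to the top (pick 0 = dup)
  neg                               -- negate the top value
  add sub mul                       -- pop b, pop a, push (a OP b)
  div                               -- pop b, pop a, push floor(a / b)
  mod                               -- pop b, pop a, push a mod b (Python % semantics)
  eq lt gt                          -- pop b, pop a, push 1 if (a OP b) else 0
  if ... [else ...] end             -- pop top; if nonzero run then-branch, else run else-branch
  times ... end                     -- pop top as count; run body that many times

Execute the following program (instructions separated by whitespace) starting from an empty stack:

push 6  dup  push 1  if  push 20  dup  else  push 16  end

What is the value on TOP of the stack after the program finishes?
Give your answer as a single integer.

After 'push 6': [6]
After 'dup': [6, 6]
After 'push 1': [6, 6, 1]
After 'if': [6, 6]
After 'push 20': [6, 6, 20]
After 'dup': [6, 6, 20, 20]

Answer: 20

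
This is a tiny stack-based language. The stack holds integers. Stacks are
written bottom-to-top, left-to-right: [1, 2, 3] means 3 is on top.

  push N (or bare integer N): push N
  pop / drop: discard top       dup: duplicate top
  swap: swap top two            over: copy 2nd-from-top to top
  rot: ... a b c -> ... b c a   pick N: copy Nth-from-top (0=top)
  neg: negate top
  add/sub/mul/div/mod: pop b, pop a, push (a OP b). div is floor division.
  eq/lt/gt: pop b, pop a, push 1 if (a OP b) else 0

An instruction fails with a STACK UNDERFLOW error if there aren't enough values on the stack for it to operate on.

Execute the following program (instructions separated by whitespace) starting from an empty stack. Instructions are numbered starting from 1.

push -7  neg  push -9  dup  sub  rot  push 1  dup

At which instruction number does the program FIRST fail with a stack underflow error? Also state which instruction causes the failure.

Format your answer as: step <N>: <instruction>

Step 1 ('push -7'): stack = [-7], depth = 1
Step 2 ('neg'): stack = [7], depth = 1
Step 3 ('push -9'): stack = [7, -9], depth = 2
Step 4 ('dup'): stack = [7, -9, -9], depth = 3
Step 5 ('sub'): stack = [7, 0], depth = 2
Step 6 ('rot'): needs 3 value(s) but depth is 2 — STACK UNDERFLOW

Answer: step 6: rot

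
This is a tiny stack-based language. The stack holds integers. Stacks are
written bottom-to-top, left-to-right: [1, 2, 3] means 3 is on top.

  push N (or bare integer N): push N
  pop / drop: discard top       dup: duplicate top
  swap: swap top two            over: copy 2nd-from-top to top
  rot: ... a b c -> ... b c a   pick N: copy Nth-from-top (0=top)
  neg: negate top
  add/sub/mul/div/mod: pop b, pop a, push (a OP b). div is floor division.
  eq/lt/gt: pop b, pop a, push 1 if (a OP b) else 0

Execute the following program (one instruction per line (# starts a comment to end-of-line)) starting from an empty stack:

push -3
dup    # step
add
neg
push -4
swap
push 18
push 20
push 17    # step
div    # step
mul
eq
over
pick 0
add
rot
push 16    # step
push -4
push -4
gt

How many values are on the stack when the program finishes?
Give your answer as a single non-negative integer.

After 'push -3': stack = [-3] (depth 1)
After 'dup': stack = [-3, -3] (depth 2)
After 'add': stack = [-6] (depth 1)
After 'neg': stack = [6] (depth 1)
After 'push -4': stack = [6, -4] (depth 2)
After 'swap': stack = [-4, 6] (depth 2)
After 'push 18': stack = [-4, 6, 18] (depth 3)
After 'push 20': stack = [-4, 6, 18, 20] (depth 4)
After 'push 17': stack = [-4, 6, 18, 20, 17] (depth 5)
After 'div': stack = [-4, 6, 18, 1] (depth 4)
After 'mul': stack = [-4, 6, 18] (depth 3)
After 'eq': stack = [-4, 0] (depth 2)
After 'over': stack = [-4, 0, -4] (depth 3)
After 'pick 0': stack = [-4, 0, -4, -4] (depth 4)
After 'add': stack = [-4, 0, -8] (depth 3)
After 'rot': stack = [0, -8, -4] (depth 3)
After 'push 16': stack = [0, -8, -4, 16] (depth 4)
After 'push -4': stack = [0, -8, -4, 16, -4] (depth 5)
After 'push -4': stack = [0, -8, -4, 16, -4, -4] (depth 6)
After 'gt': stack = [0, -8, -4, 16, 0] (depth 5)

Answer: 5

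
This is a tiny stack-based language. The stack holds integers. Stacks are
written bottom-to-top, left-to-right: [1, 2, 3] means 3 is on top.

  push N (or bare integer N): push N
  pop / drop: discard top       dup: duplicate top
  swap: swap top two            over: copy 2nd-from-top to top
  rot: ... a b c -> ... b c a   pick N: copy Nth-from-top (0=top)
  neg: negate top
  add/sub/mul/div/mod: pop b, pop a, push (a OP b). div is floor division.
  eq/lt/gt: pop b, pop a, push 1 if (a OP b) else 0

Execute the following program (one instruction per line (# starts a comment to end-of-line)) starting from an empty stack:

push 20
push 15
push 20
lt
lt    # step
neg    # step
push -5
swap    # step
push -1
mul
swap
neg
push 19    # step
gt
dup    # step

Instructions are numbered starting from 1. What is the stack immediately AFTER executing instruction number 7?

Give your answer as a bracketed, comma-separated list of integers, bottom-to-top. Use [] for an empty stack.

Answer: [0, -5]

Derivation:
Step 1 ('push 20'): [20]
Step 2 ('push 15'): [20, 15]
Step 3 ('push 20'): [20, 15, 20]
Step 4 ('lt'): [20, 1]
Step 5 ('lt'): [0]
Step 6 ('neg'): [0]
Step 7 ('push -5'): [0, -5]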